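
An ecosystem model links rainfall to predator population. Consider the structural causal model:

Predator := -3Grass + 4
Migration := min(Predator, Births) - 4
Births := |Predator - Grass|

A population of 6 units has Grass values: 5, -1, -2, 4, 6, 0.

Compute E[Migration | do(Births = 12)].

-6

Every unit gets Births=12 under the intervention. Migration values become -15, 3, 6, -12, -18, 0; E[Migration|do(Births=12)] = -6.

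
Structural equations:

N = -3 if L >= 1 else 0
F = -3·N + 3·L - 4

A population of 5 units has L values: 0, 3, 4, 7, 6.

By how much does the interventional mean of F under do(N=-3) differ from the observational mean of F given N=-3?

-3

Every unit gets N=-3 under the intervention. F values become 5, 14, 17, 26, 23; E[F|do(N=-3)] = 17.
E[F|N=-3] averages over only the 4 units with N=-3 (L = 3, 4, 7, 6): F = 14, 17, 26, 23, mean 20.
Difference = 17 − 20 = -3.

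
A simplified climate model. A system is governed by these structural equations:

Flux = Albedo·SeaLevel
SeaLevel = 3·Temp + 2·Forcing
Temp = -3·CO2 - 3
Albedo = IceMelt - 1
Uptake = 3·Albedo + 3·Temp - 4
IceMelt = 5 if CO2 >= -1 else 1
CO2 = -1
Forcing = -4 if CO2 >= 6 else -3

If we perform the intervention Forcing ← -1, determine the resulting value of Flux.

-8

Under do(Forcing=-1), the mechanism Forcing = -4 if CO2 >= 6 else -3 is discarded; Forcing is fixed at -1.
Temp = -3·CO2 - 3  [with CO2=-1]  = 0
IceMelt = 5 if CO2 >= -1 else 1  [with CO2=-1]  = 5
Albedo = IceMelt - 1  [with IceMelt=5]  = 4
SeaLevel = 3·Temp + 2·Forcing  [with Temp=0, Forcing=-1]  = -2
Flux = Albedo·SeaLevel  [with Albedo=4, SeaLevel=-2]  = -8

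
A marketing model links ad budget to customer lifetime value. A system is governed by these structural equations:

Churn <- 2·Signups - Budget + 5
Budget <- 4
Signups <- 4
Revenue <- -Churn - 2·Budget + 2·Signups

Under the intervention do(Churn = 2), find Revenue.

-2

The intervention breaks the incoming arrows to Churn: Churn <- 2·Signups - Budget + 5 no longer applies, and Churn = 2.
Revenue = -Churn - 2·Budget + 2·Signups  [with Churn=2, Budget=4, Signups=4]  = -2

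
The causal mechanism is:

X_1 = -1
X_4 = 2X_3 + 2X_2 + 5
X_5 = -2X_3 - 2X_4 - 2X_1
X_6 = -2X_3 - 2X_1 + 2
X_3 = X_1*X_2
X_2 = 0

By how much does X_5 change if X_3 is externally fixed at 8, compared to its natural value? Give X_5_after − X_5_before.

do(X_3=8) replaces the equation X_3 = X_1*X_2 with the constant X_3 = 8.
X_4 = 2X_3 + 2X_2 + 5  [with X_3=8, X_2=0]  = 21
X_5 = -2X_3 - 2X_4 - 2X_1  [with X_3=8, X_4=21, X_1=-1]  = -56
Without intervention: X_3 = X_1*X_2  [with X_1=-1, X_2=0]  = 0; X_4 = 2X_3 + 2X_2 + 5  [with X_3=0, X_2=0]  = 5; X_5 = -2X_3 - 2X_4 - 2X_1  [with X_3=0, X_4=5, X_1=-1]  = -8.
Change = -56 − (-8) = -48.

-48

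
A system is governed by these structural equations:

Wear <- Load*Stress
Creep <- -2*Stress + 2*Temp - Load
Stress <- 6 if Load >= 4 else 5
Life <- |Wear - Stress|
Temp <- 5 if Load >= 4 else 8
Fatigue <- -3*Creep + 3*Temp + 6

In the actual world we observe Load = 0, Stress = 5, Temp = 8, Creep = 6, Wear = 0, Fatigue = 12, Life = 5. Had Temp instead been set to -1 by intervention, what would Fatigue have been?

The intervention breaks the incoming arrows to Temp: Temp <- 5 if Load >= 4 else 8 no longer applies, and Temp = -1.
Stress = 6 if Load >= 4 else 5  [with Load=0]  = 5
Creep = -2*Stress + 2*Temp - Load  [with Stress=5, Temp=-1, Load=0]  = -12
Fatigue = -3*Creep + 3*Temp + 6  [with Creep=-12, Temp=-1]  = 39

39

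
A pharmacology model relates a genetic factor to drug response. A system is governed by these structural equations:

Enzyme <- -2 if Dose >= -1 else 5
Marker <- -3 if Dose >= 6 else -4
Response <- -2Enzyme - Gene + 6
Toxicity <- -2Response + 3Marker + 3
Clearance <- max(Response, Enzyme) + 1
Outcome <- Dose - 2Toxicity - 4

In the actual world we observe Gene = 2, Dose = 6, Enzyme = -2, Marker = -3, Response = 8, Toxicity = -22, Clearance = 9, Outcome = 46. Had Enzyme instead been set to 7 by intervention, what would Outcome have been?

-26

The intervention breaks the incoming arrows to Enzyme: Enzyme <- -2 if Dose >= -1 else 5 no longer applies, and Enzyme = 7.
Marker = -3 if Dose >= 6 else -4  [with Dose=6]  = -3
Response = -2Enzyme - Gene + 6  [with Enzyme=7, Gene=2]  = -10
Toxicity = -2Response + 3Marker + 3  [with Response=-10, Marker=-3]  = 14
Outcome = Dose - 2Toxicity - 4  [with Dose=6, Toxicity=14]  = -26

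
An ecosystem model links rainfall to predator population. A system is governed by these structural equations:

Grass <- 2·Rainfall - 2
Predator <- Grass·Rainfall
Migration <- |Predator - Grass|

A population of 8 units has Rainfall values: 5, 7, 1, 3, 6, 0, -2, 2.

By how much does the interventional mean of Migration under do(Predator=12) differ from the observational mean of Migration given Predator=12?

Every unit gets Predator=12 under the intervention. Migration values become 4, 0, 12, 8, 2, 14, 18, 10; E[Migration|do(Predator=12)] = 8.5.
E[Migration|Predator=12] averages over only the 2 units with Predator=12 (Rainfall = 3, -2): Migration = 8, 18, mean 13.
Difference = 8.5 − 13 = -4.5.

-4.5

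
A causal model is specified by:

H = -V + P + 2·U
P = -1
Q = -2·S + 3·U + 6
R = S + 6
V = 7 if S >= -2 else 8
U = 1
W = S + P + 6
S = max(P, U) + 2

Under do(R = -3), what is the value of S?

3

Intervening sets R = -3 and removes its equation (R = S + 6).
S is not downstream of the intervention, so its value is determined by the original equations.
S = max(P, U) + 2  [with P=-1, U=1]  = 3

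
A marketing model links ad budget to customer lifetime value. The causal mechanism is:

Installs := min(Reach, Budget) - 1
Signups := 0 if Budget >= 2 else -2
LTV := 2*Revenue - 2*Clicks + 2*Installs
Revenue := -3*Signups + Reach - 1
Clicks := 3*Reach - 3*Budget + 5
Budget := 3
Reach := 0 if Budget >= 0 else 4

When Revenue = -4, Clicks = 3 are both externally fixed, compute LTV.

Under do(Revenue = -4, Clicks = 3), each intervened variable's structural equation is replaced by its fixed value.
Reach = 0 if Budget >= 0 else 4  [with Budget=3]  = 0
Installs = min(Reach, Budget) - 1  [with Reach=0, Budget=3]  = -1
LTV = 2*Revenue - 2*Clicks + 2*Installs  [with Revenue=-4, Clicks=3, Installs=-1]  = -16

-16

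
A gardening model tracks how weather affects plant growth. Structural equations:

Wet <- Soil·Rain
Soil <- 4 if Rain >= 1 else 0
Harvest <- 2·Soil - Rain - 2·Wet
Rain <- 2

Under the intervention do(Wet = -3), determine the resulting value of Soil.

Under do(Wet=-3), the mechanism Wet <- Soil·Rain is discarded; Wet is fixed at -3.
Since Soil is not a descendant of the intervened variable, it is unaffected.
Soil = 4 if Rain >= 1 else 0  [with Rain=2]  = 4

4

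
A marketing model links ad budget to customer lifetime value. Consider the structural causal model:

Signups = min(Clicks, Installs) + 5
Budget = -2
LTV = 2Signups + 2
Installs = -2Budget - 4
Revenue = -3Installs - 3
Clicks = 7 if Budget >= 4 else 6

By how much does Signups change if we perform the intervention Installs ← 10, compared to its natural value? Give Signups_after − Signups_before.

The intervention breaks the incoming arrows to Installs: Installs = -2Budget - 4 no longer applies, and Installs = 10.
Clicks = 7 if Budget >= 4 else 6  [with Budget=-2]  = 6
Signups = min(Clicks, Installs) + 5  [with Clicks=6, Installs=10]  = 11
Without intervention: Clicks = 7 if Budget >= 4 else 6  [with Budget=-2]  = 6; Installs = -2Budget - 4  [with Budget=-2]  = 0; Signups = min(Clicks, Installs) + 5  [with Clicks=6, Installs=0]  = 5.
Change = 11 − 5 = 6.

6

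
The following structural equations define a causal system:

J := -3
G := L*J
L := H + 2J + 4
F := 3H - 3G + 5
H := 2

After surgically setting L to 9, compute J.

-3

Under do(L=9), the mechanism L := H + 2J + 4 is discarded; L is fixed at 9.
J is not downstream of the intervention, so its value is determined by the original equations.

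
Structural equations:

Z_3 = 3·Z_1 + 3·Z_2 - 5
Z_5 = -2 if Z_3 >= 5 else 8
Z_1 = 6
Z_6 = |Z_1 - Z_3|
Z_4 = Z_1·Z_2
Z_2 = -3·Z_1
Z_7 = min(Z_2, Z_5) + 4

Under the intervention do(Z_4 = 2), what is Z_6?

Under do(Z_4=2), the mechanism Z_4 = Z_1·Z_2 is discarded; Z_4 is fixed at 2.
Since Z_6 is not a descendant of the intervened variable, it is unaffected.
Z_2 = -3·Z_1  [with Z_1=6]  = -18
Z_3 = 3·Z_1 + 3·Z_2 - 5  [with Z_1=6, Z_2=-18]  = -41
Z_6 = |Z_1 - Z_3|  [with Z_1=6, Z_3=-41]  = 47

47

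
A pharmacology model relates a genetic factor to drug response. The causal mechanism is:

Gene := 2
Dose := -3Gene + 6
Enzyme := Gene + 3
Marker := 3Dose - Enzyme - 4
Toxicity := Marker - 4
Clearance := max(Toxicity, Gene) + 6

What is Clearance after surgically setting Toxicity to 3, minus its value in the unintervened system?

1

The intervention breaks the incoming arrows to Toxicity: Toxicity := Marker - 4 no longer applies, and Toxicity = 3.
Clearance = max(Toxicity, Gene) + 6  [with Toxicity=3, Gene=2]  = 9
Without intervention: Dose = -3Gene + 6  [with Gene=2]  = 0; Enzyme = Gene + 3  [with Gene=2]  = 5; Marker = 3Dose - Enzyme - 4  [with Dose=0, Enzyme=5]  = -9; Toxicity = Marker - 4  [with Marker=-9]  = -13; Clearance = max(Toxicity, Gene) + 6  [with Toxicity=-13, Gene=2]  = 8.
Change = 9 − 8 = 1.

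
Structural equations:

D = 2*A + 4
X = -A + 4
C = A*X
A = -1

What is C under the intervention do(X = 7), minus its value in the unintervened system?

Under do(X=7), the mechanism X = -A + 4 is discarded; X is fixed at 7.
C = A*X  [with A=-1, X=7]  = -7
Without intervention: X = -A + 4  [with A=-1]  = 5; C = A*X  [with A=-1, X=5]  = -5.
Change = -7 − (-5) = -2.

-2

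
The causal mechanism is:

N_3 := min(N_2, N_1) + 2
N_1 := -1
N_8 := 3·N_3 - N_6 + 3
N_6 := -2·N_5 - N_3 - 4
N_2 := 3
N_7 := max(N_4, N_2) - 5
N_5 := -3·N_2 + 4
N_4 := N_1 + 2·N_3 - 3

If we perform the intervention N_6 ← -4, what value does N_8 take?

10

Intervening sets N_6 = -4 and removes its equation (N_6 := -2·N_5 - N_3 - 4).
N_3 = min(N_2, N_1) + 2  [with N_2=3, N_1=-1]  = 1
N_8 = 3·N_3 - N_6 + 3  [with N_3=1, N_6=-4]  = 10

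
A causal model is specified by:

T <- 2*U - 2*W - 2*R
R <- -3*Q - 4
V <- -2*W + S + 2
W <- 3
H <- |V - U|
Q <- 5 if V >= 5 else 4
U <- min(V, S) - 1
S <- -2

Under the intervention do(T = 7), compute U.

-7

The intervention breaks the incoming arrows to T: T <- 2*U - 2*W - 2*R no longer applies, and T = 7.
Since U is not a descendant of the intervened variable, it is unaffected.
V = -2*W + S + 2  [with W=3, S=-2]  = -6
U = min(V, S) - 1  [with V=-6, S=-2]  = -7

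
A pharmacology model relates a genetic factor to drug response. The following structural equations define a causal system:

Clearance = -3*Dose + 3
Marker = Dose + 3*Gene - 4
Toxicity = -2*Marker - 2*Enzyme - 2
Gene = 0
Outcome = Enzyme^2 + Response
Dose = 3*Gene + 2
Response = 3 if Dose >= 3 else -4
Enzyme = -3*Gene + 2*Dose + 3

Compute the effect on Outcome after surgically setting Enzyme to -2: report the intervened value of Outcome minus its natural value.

-45

The intervention breaks the incoming arrows to Enzyme: Enzyme = -3*Gene + 2*Dose + 3 no longer applies, and Enzyme = -2.
Dose = 3*Gene + 2  [with Gene=0]  = 2
Response = 3 if Dose >= 3 else -4  [with Dose=2]  = -4
Outcome = Enzyme^2 + Response  [with Enzyme=-2, Response=-4]  = 0
Without intervention: Dose = 3*Gene + 2  [with Gene=0]  = 2; Enzyme = -3*Gene + 2*Dose + 3  [with Gene=0, Dose=2]  = 7; Response = 3 if Dose >= 3 else -4  [with Dose=2]  = -4; Outcome = Enzyme^2 + Response  [with Enzyme=7, Response=-4]  = 45.
Change = 0 − 45 = -45.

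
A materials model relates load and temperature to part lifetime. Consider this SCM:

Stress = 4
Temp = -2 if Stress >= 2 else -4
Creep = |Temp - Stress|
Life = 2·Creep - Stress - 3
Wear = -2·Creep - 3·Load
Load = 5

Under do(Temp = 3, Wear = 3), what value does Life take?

-5

Setting Temp = 3, Wear = 3 by intervention discards those variables' equations.
Creep = |Temp - Stress|  [with Temp=3, Stress=4]  = 1
Life = 2·Creep - Stress - 3  [with Creep=1, Stress=4]  = -5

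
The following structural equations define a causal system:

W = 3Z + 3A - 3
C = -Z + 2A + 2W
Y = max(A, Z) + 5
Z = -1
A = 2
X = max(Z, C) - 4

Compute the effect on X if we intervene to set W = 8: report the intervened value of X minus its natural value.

do(W=8) replaces the equation W = 3Z + 3A - 3 with the constant W = 8.
C = -Z + 2A + 2W  [with Z=-1, A=2, W=8]  = 21
X = max(Z, C) - 4  [with Z=-1, C=21]  = 17
Without intervention: W = 3Z + 3A - 3  [with Z=-1, A=2]  = 0; C = -Z + 2A + 2W  [with Z=-1, A=2, W=0]  = 5; X = max(Z, C) - 4  [with Z=-1, C=5]  = 1.
Change = 17 − 1 = 16.

16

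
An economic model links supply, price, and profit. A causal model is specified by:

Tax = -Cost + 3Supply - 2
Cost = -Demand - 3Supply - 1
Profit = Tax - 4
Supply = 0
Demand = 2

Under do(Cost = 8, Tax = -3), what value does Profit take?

-7

Setting Cost = 8, Tax = -3 by intervention discards those variables' equations.
Profit = Tax - 4  [with Tax=-3]  = -7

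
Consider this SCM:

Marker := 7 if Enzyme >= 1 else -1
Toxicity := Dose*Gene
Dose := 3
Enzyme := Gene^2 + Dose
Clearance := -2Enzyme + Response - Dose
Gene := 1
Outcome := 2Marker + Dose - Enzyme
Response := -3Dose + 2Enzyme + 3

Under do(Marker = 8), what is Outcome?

do(Marker=8) replaces the equation Marker := 7 if Enzyme >= 1 else -1 with the constant Marker = 8.
Enzyme = Gene^2 + Dose  [with Gene=1, Dose=3]  = 4
Outcome = 2Marker + Dose - Enzyme  [with Marker=8, Dose=3, Enzyme=4]  = 15

15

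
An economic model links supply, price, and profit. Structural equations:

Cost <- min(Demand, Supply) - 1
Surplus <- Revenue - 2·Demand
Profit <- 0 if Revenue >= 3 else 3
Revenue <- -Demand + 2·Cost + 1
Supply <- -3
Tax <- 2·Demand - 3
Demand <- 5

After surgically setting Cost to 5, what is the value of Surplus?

-4

The intervention breaks the incoming arrows to Cost: Cost <- min(Demand, Supply) - 1 no longer applies, and Cost = 5.
Revenue = -Demand + 2·Cost + 1  [with Demand=5, Cost=5]  = 6
Surplus = Revenue - 2·Demand  [with Revenue=6, Demand=5]  = -4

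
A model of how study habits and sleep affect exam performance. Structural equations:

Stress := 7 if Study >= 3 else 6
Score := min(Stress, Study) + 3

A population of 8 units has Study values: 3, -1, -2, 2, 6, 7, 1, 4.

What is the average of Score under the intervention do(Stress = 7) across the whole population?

do(Stress=7) breaks Stress's dependence on Study. With Stress=7 fixed, Score across the units is 6, 2, 1, 5, 9, 10, 4, 7, mean 5.5.

5.5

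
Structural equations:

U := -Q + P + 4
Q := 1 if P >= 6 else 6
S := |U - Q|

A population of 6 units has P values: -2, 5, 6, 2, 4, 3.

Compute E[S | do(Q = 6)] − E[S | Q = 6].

-0.6

The intervention sets Q=6 in all 6 units regardless of P. Recomputing S per unit gives 10, 3, 2, 6, 4, 5; average 5.
Observing Q=6 restricts to units where Q's equation naturally yields 6: P ∈ {-2, 5, 2, 4, 3}. In that subpopulation S = 10, 3, 6, 4, 5, mean 5.6.
Difference = 5 − 5.6 = -0.6.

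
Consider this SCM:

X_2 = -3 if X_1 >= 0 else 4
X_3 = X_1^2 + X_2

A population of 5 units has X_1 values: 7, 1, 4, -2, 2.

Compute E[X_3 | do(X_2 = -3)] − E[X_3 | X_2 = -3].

-2.7

do(X_2=-3) breaks X_2's dependence on X_1. With X_2=-3 fixed, X_3 across the units is 46, -2, 13, 1, 1, mean 11.8.
E[X_3|X_2=-3] averages over only the 4 units with X_2=-3 (X_1 = 7, 1, 4, 2): X_3 = 46, -2, 13, 1, mean 14.5.
Difference = 11.8 − 14.5 = -2.7.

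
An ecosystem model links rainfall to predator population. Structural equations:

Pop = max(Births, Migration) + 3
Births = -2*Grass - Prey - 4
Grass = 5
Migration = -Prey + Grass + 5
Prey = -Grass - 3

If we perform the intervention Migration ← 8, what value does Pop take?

11

Intervening sets Migration = 8 and removes its equation (Migration = -Prey + Grass + 5).
Prey = -Grass - 3  [with Grass=5]  = -8
Births = -2*Grass - Prey - 4  [with Grass=5, Prey=-8]  = -6
Pop = max(Births, Migration) + 3  [with Births=-6, Migration=8]  = 11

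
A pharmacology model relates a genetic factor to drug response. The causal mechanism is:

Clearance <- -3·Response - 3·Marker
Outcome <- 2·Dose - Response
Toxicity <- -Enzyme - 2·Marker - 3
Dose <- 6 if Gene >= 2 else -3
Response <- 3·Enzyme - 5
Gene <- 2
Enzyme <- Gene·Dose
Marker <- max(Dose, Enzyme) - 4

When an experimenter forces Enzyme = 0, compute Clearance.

9

The intervention breaks the incoming arrows to Enzyme: Enzyme <- Gene·Dose no longer applies, and Enzyme = 0.
Dose = 6 if Gene >= 2 else -3  [with Gene=2]  = 6
Marker = max(Dose, Enzyme) - 4  [with Dose=6, Enzyme=0]  = 2
Response = 3·Enzyme - 5  [with Enzyme=0]  = -5
Clearance = -3·Response - 3·Marker  [with Response=-5, Marker=2]  = 9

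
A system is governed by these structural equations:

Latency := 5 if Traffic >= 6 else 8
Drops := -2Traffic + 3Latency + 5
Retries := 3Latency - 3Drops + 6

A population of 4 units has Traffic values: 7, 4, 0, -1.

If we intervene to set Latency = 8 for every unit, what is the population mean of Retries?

The intervention sets Latency=8 in all 4 units regardless of Traffic. Recomputing Retries per unit gives -15, -33, -57, -63; average -42.

-42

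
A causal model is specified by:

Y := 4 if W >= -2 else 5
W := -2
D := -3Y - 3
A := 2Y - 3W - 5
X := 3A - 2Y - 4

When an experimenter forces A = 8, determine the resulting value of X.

12

The intervention breaks the incoming arrows to A: A := 2Y - 3W - 5 no longer applies, and A = 8.
Y = 4 if W >= -2 else 5  [with W=-2]  = 4
X = 3A - 2Y - 4  [with A=8, Y=4]  = 12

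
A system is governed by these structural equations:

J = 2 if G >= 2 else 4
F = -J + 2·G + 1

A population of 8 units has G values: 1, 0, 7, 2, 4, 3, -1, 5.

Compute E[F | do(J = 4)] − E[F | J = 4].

The intervention sets J=4 in all 8 units regardless of G. Recomputing F per unit gives -1, -3, 11, 1, 5, 3, -5, 7; average 2.25.
Observing J=4 restricts to units where J's equation naturally yields 4: G ∈ {1, 0, -1}. In that subpopulation F = -1, -3, -5, mean -3.
Difference = 2.25 − (-3) = 5.25.

5.25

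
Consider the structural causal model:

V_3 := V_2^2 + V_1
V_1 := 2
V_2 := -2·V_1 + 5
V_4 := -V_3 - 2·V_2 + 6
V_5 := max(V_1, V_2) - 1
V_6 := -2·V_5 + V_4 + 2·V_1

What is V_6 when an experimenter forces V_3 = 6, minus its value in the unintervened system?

The intervention breaks the incoming arrows to V_3: V_3 := V_2^2 + V_1 no longer applies, and V_3 = 6.
V_2 = -2·V_1 + 5  [with V_1=2]  = 1
V_4 = -V_3 - 2·V_2 + 6  [with V_3=6, V_2=1]  = -2
V_5 = max(V_1, V_2) - 1  [with V_1=2, V_2=1]  = 1
V_6 = -2·V_5 + V_4 + 2·V_1  [with V_5=1, V_4=-2, V_1=2]  = 0
Without intervention: V_2 = -2·V_1 + 5  [with V_1=2]  = 1; V_3 = V_2^2 + V_1  [with V_2=1, V_1=2]  = 3; V_4 = -V_3 - 2·V_2 + 6  [with V_3=3, V_2=1]  = 1; V_5 = max(V_1, V_2) - 1  [with V_1=2, V_2=1]  = 1; V_6 = -2·V_5 + V_4 + 2·V_1  [with V_5=1, V_4=1, V_1=2]  = 3.
Change = 0 − 3 = -3.

-3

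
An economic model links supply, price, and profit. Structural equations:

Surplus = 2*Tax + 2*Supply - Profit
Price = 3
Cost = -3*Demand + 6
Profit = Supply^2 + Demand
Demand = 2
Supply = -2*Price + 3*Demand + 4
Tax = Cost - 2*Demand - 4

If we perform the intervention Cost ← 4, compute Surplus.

The intervention breaks the incoming arrows to Cost: Cost = -3*Demand + 6 no longer applies, and Cost = 4.
Supply = -2*Price + 3*Demand + 4  [with Price=3, Demand=2]  = 4
Tax = Cost - 2*Demand - 4  [with Cost=4, Demand=2]  = -4
Profit = Supply^2 + Demand  [with Supply=4, Demand=2]  = 18
Surplus = 2*Tax + 2*Supply - Profit  [with Tax=-4, Supply=4, Profit=18]  = -18

-18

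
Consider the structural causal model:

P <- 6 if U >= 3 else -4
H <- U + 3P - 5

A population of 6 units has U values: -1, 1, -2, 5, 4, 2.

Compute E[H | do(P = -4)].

-15.5

Under do(P=-4), P's equation is replaced by P=-4 for every unit. Per-unit H: -18, -16, -19, -12, -13, -15. Mean = -15.5.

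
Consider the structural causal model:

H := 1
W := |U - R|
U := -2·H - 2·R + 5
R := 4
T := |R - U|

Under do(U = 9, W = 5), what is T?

Setting U = 9, W = 5 by intervention discards those variables' equations.
T = |R - U|  [with R=4, U=9]  = 5

5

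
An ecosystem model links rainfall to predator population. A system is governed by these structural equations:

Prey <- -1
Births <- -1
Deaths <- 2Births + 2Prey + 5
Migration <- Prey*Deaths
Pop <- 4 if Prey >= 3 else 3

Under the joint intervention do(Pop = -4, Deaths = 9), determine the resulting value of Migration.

-9

Under do(Pop = -4, Deaths = 9), each intervened variable's structural equation is replaced by its fixed value.
Migration = Prey*Deaths  [with Prey=-1, Deaths=9]  = -9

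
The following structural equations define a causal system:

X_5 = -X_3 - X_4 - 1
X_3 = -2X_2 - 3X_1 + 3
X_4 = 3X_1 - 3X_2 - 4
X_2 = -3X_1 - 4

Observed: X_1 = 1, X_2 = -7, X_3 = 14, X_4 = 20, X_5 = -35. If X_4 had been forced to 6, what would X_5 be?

-21

Intervening sets X_4 = 6 and removes its equation (X_4 = 3X_1 - 3X_2 - 4).
X_2 = -3X_1 - 4  [with X_1=1]  = -7
X_3 = -2X_2 - 3X_1 + 3  [with X_2=-7, X_1=1]  = 14
X_5 = -X_3 - X_4 - 1  [with X_3=14, X_4=6]  = -21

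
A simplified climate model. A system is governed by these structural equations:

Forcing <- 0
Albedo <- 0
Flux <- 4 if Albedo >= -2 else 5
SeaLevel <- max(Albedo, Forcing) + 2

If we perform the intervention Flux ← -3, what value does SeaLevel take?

Under do(Flux=-3), the mechanism Flux <- 4 if Albedo >= -2 else 5 is discarded; Flux is fixed at -3.
Since SeaLevel is not a descendant of the intervened variable, it is unaffected.
SeaLevel = max(Albedo, Forcing) + 2  [with Albedo=0, Forcing=0]  = 2

2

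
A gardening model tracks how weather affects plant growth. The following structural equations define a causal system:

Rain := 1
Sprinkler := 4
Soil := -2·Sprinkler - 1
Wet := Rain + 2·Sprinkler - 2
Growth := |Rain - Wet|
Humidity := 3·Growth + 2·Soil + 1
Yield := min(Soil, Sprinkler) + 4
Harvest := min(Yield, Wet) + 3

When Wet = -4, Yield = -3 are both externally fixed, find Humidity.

-2

The joint intervention fixes Wet = -4, Yield = -3, removing each variable's own equation.
Soil = -2·Sprinkler - 1  [with Sprinkler=4]  = -9
Growth = |Rain - Wet|  [with Rain=1, Wet=-4]  = 5
Humidity = 3·Growth + 2·Soil + 1  [with Growth=5, Soil=-9]  = -2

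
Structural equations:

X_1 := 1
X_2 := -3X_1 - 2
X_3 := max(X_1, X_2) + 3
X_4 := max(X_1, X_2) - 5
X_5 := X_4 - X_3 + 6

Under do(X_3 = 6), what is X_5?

-4

do(X_3=6) replaces the equation X_3 := max(X_1, X_2) + 3 with the constant X_3 = 6.
X_2 = -3X_1 - 2  [with X_1=1]  = -5
X_4 = max(X_1, X_2) - 5  [with X_1=1, X_2=-5]  = -4
X_5 = X_4 - X_3 + 6  [with X_4=-4, X_3=6]  = -4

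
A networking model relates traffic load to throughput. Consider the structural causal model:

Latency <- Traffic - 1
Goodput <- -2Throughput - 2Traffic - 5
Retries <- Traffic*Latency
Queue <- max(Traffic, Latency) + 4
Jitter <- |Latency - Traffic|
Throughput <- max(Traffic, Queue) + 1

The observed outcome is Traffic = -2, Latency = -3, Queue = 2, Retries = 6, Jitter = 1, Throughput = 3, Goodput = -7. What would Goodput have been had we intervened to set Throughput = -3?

5

Intervening sets Throughput = -3 and removes its equation (Throughput <- max(Traffic, Queue) + 1).
Goodput = -2Throughput - 2Traffic - 5  [with Throughput=-3, Traffic=-2]  = 5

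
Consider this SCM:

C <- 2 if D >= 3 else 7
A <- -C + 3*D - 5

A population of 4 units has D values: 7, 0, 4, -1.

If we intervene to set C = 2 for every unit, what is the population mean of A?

0.5

Under do(C=2), C's equation is replaced by C=2 for every unit. Per-unit A: 14, -7, 5, -10. Mean = 0.5.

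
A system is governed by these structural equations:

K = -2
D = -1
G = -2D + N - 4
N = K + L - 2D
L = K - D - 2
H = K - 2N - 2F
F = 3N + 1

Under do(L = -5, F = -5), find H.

Under do(L = -5, F = -5), each intervened variable's structural equation is replaced by its fixed value.
N = K + L - 2D  [with K=-2, L=-5, D=-1]  = -5
H = K - 2N - 2F  [with K=-2, N=-5, F=-5]  = 18

18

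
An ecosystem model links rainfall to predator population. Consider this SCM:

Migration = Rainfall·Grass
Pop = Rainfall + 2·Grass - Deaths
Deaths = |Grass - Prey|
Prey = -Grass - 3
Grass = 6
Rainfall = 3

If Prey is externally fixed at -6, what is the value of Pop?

3

The intervention breaks the incoming arrows to Prey: Prey = -Grass - 3 no longer applies, and Prey = -6.
Deaths = |Grass - Prey|  [with Grass=6, Prey=-6]  = 12
Pop = Rainfall + 2·Grass - Deaths  [with Rainfall=3, Grass=6, Deaths=12]  = 3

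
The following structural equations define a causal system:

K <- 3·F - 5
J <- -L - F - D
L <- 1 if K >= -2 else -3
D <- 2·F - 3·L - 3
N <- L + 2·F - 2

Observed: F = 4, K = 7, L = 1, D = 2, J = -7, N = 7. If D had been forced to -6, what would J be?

Intervening sets D = -6 and removes its equation (D <- 2·F - 3·L - 3).
K = 3·F - 5  [with F=4]  = 7
L = 1 if K >= -2 else -3  [with K=7]  = 1
J = -L - F - D  [with L=1, F=4, D=-6]  = 1

1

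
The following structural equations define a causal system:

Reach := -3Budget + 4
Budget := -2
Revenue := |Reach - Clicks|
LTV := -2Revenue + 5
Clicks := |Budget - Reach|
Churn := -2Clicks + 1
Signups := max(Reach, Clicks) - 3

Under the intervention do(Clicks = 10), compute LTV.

5

The intervention breaks the incoming arrows to Clicks: Clicks := |Budget - Reach| no longer applies, and Clicks = 10.
Reach = -3Budget + 4  [with Budget=-2]  = 10
Revenue = |Reach - Clicks|  [with Reach=10, Clicks=10]  = 0
LTV = -2Revenue + 5  [with Revenue=0]  = 5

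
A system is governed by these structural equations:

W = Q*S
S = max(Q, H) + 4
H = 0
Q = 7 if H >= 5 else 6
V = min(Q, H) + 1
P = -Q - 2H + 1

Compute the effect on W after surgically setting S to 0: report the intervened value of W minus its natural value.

-60

The intervention breaks the incoming arrows to S: S = max(Q, H) + 4 no longer applies, and S = 0.
Q = 7 if H >= 5 else 6  [with H=0]  = 6
W = Q*S  [with Q=6, S=0]  = 0
Without intervention: Q = 7 if H >= 5 else 6  [with H=0]  = 6; S = max(Q, H) + 4  [with Q=6, H=0]  = 10; W = Q*S  [with Q=6, S=10]  = 60.
Change = 0 − 60 = -60.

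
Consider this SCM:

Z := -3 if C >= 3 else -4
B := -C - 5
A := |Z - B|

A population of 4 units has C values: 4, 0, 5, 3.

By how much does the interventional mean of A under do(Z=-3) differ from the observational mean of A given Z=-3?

Under do(Z=-3), Z's equation is replaced by Z=-3 for every unit. Per-unit A: 6, 2, 7, 5. Mean = 5.
Observing Z=-3 restricts to units where Z's equation naturally yields -3: C ∈ {4, 5, 3}. In that subpopulation A = 6, 7, 5, mean 6.
Difference = 5 − 6 = -1.

-1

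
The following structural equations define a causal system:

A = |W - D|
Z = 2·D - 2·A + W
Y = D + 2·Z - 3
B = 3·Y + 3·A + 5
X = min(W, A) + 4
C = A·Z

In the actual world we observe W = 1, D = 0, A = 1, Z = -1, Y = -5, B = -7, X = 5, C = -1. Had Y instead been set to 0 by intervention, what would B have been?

8

The intervention breaks the incoming arrows to Y: Y = D + 2·Z - 3 no longer applies, and Y = 0.
A = |W - D|  [with W=1, D=0]  = 1
B = 3·Y + 3·A + 5  [with Y=0, A=1]  = 8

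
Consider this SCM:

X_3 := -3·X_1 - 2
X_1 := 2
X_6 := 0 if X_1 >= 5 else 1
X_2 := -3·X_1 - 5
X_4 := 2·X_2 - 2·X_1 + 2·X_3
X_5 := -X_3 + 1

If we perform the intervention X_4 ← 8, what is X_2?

-11

The intervention breaks the incoming arrows to X_4: X_4 := 2·X_2 - 2·X_1 + 2·X_3 no longer applies, and X_4 = 8.
Since X_2 is not a descendant of the intervened variable, it is unaffected.
X_2 = -3·X_1 - 5  [with X_1=2]  = -11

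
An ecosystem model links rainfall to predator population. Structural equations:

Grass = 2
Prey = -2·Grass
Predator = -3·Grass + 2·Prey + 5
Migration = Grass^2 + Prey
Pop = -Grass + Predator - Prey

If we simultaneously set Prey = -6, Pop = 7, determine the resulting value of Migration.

The joint intervention fixes Prey = -6, Pop = 7, removing each variable's own equation.
Migration = Grass^2 + Prey  [with Grass=2, Prey=-6]  = -2

-2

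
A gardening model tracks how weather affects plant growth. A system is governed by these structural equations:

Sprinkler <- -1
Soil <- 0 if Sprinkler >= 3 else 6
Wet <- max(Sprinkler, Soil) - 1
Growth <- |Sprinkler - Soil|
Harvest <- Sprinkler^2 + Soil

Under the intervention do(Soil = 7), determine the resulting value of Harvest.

do(Soil=7) replaces the equation Soil <- 0 if Sprinkler >= 3 else 6 with the constant Soil = 7.
Harvest = Sprinkler^2 + Soil  [with Sprinkler=-1, Soil=7]  = 8

8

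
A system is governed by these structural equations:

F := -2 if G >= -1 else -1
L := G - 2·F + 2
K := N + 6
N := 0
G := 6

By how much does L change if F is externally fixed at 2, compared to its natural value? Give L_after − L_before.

-8

The intervention breaks the incoming arrows to F: F := -2 if G >= -1 else -1 no longer applies, and F = 2.
L = G - 2·F + 2  [with G=6, F=2]  = 4
Without intervention: F = -2 if G >= -1 else -1  [with G=6]  = -2; L = G - 2·F + 2  [with G=6, F=-2]  = 12.
Change = 4 − 12 = -8.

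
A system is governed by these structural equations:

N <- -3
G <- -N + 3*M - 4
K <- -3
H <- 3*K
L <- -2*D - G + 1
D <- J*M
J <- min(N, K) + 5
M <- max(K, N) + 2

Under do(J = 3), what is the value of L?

The intervention breaks the incoming arrows to J: J <- min(N, K) + 5 no longer applies, and J = 3.
M = max(K, N) + 2  [with K=-3, N=-3]  = -1
G = -N + 3*M - 4  [with N=-3, M=-1]  = -4
D = J*M  [with J=3, M=-1]  = -3
L = -2*D - G + 1  [with D=-3, G=-4]  = 11

11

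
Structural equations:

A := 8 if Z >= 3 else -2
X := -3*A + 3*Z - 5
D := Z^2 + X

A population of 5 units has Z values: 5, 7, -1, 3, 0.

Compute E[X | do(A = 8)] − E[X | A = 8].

do(A=8) breaks A's dependence on Z. With A=8 fixed, X across the units is -14, -8, -32, -20, -29, mean -20.6.
E[X|A=8] averages over only the 3 units with A=8 (Z = 5, 7, 3): X = -14, -8, -20, mean -14.
Difference = -20.6 − (-14) = -6.6.

-6.6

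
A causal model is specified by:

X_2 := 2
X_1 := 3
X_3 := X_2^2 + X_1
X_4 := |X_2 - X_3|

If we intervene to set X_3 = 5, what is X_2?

Under do(X_3=5), the mechanism X_3 := X_2^2 + X_1 is discarded; X_3 is fixed at 5.
Since X_2 is not a descendant of the intervened variable, it is unaffected.

2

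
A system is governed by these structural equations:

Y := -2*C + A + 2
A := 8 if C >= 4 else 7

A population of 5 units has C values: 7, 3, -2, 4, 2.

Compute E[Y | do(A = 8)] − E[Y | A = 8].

5.4

Under do(A=8), A's equation is replaced by A=8 for every unit. Per-unit Y: -4, 4, 14, 2, 6. Mean = 4.4.
E[Y|A=8] averages over only the 2 units with A=8 (C = 7, 4): Y = -4, 2, mean -1.
Difference = 4.4 − (-1) = 5.4.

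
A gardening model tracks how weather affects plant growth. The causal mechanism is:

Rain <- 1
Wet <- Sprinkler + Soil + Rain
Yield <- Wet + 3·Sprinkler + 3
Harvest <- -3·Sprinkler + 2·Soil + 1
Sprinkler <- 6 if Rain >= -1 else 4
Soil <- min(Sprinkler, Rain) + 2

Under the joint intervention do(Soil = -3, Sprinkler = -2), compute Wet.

-4

The joint intervention fixes Soil = -3, Sprinkler = -2, removing each variable's own equation.
Wet = Sprinkler + Soil + Rain  [with Sprinkler=-2, Soil=-3, Rain=1]  = -4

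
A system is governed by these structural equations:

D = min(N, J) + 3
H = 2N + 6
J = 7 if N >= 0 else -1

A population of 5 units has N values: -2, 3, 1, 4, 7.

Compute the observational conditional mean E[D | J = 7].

6.75

Conditioning on J=7 selects the 4 unit(s) with N ∈ {3, 1, 4, 7}. Their D values: 6, 4, 7, 10. Mean = 6.75.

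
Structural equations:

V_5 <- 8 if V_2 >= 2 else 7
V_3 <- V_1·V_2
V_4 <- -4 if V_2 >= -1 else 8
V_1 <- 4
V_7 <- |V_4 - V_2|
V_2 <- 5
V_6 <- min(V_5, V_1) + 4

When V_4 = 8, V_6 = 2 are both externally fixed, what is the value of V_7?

3

Setting V_4 = 8, V_6 = 2 by intervention discards those variables' equations.
V_7 = |V_4 - V_2|  [with V_4=8, V_2=5]  = 3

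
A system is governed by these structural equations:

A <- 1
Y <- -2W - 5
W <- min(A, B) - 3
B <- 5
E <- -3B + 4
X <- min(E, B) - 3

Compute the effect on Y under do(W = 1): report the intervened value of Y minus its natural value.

-6

Intervening sets W = 1 and removes its equation (W <- min(A, B) - 3).
Y = -2W - 5  [with W=1]  = -7
Without intervention: W = min(A, B) - 3  [with A=1, B=5]  = -2; Y = -2W - 5  [with W=-2]  = -1.
Change = -7 − (-1) = -6.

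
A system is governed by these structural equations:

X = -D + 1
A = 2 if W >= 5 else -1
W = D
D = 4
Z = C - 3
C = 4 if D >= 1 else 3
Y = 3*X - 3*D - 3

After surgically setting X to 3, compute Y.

-6

Intervening sets X = 3 and removes its equation (X = -D + 1).
Y = 3*X - 3*D - 3  [with X=3, D=4]  = -6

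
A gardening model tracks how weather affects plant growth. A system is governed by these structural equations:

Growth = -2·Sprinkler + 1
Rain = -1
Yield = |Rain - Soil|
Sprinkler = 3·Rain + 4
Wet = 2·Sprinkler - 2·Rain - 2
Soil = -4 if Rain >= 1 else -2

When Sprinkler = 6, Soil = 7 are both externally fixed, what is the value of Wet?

12

Setting Sprinkler = 6, Soil = 7 by intervention discards those variables' equations.
Wet = 2·Sprinkler - 2·Rain - 2  [with Sprinkler=6, Rain=-1]  = 12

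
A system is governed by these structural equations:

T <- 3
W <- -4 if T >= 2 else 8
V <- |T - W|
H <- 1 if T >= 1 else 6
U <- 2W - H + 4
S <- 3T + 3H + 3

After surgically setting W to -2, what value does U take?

do(W=-2) replaces the equation W <- -4 if T >= 2 else 8 with the constant W = -2.
H = 1 if T >= 1 else 6  [with T=3]  = 1
U = 2W - H + 4  [with W=-2, H=1]  = -1

-1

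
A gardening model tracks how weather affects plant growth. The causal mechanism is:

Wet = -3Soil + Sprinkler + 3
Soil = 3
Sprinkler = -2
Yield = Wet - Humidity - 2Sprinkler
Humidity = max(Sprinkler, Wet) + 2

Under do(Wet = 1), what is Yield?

2

do(Wet=1) replaces the equation Wet = -3Soil + Sprinkler + 3 with the constant Wet = 1.
Humidity = max(Sprinkler, Wet) + 2  [with Sprinkler=-2, Wet=1]  = 3
Yield = Wet - Humidity - 2Sprinkler  [with Wet=1, Humidity=3, Sprinkler=-2]  = 2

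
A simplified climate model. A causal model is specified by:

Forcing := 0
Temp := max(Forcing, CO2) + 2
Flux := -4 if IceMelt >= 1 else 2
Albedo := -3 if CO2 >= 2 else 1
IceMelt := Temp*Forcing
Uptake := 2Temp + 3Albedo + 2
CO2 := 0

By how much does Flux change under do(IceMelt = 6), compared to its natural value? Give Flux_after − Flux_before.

-6

Under do(IceMelt=6), the mechanism IceMelt := Temp*Forcing is discarded; IceMelt is fixed at 6.
Flux = -4 if IceMelt >= 1 else 2  [with IceMelt=6]  = -4
Without intervention: Temp = max(Forcing, CO2) + 2  [with Forcing=0, CO2=0]  = 2; IceMelt = Temp*Forcing  [with Temp=2, Forcing=0]  = 0; Flux = -4 if IceMelt >= 1 else 2  [with IceMelt=0]  = 2.
Change = -4 − 2 = -6.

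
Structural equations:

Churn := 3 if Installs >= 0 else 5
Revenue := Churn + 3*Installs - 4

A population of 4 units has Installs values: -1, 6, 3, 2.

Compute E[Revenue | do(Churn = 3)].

6.5

The intervention sets Churn=3 in all 4 units regardless of Installs. Recomputing Revenue per unit gives -4, 17, 8, 5; average 6.5.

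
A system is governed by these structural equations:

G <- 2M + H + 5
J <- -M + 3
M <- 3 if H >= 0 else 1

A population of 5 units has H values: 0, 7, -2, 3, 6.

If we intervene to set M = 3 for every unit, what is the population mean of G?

13.8

The intervention sets M=3 in all 5 units regardless of H. Recomputing G per unit gives 11, 18, 9, 14, 17; average 13.8.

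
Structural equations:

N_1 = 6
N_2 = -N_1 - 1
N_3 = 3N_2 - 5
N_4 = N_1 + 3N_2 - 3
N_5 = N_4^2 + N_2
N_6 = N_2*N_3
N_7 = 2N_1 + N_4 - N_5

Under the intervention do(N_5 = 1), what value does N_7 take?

-7

Under do(N_5=1), the mechanism N_5 = N_4^2 + N_2 is discarded; N_5 is fixed at 1.
N_2 = -N_1 - 1  [with N_1=6]  = -7
N_4 = N_1 + 3N_2 - 3  [with N_1=6, N_2=-7]  = -18
N_7 = 2N_1 + N_4 - N_5  [with N_1=6, N_4=-18, N_5=1]  = -7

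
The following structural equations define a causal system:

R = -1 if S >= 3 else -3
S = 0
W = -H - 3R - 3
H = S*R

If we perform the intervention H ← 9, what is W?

-3

The intervention breaks the incoming arrows to H: H = S*R no longer applies, and H = 9.
R = -1 if S >= 3 else -3  [with S=0]  = -3
W = -H - 3R - 3  [with H=9, R=-3]  = -3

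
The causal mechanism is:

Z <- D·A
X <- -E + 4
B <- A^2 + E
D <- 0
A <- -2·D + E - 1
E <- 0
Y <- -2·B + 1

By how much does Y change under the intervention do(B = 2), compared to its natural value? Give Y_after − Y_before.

-2

The intervention breaks the incoming arrows to B: B <- A^2 + E no longer applies, and B = 2.
Y = -2·B + 1  [with B=2]  = -3
Without intervention: A = -2·D + E - 1  [with D=0, E=0]  = -1; B = A^2 + E  [with A=-1, E=0]  = 1; Y = -2·B + 1  [with B=1]  = -1.
Change = -3 − (-1) = -2.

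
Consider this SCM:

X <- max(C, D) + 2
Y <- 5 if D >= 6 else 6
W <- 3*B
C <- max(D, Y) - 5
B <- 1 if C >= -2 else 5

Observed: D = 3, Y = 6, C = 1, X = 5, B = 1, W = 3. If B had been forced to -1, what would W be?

The intervention breaks the incoming arrows to B: B <- 1 if C >= -2 else 5 no longer applies, and B = -1.
W = 3*B  [with B=-1]  = -3

-3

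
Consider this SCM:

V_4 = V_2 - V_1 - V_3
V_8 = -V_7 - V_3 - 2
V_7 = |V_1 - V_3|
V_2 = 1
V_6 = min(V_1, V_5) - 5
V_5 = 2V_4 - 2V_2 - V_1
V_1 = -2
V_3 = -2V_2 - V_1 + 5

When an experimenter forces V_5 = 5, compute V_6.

The intervention breaks the incoming arrows to V_5: V_5 = 2V_4 - 2V_2 - V_1 no longer applies, and V_5 = 5.
V_6 = min(V_1, V_5) - 5  [with V_1=-2, V_5=5]  = -7

-7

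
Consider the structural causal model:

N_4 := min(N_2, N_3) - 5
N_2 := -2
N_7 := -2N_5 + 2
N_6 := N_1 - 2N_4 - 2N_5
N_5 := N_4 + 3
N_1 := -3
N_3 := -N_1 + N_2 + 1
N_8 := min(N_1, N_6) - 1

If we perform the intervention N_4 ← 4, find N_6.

-25

Under do(N_4=4), the mechanism N_4 := min(N_2, N_3) - 5 is discarded; N_4 is fixed at 4.
N_5 = N_4 + 3  [with N_4=4]  = 7
N_6 = N_1 - 2N_4 - 2N_5  [with N_1=-3, N_4=4, N_5=7]  = -25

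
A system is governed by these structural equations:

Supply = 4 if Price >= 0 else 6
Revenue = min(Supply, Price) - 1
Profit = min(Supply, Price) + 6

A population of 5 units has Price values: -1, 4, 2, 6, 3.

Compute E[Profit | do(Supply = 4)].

Every unit gets Supply=4 under the intervention. Profit values become 5, 10, 8, 10, 9; E[Profit|do(Supply=4)] = 8.4.

8.4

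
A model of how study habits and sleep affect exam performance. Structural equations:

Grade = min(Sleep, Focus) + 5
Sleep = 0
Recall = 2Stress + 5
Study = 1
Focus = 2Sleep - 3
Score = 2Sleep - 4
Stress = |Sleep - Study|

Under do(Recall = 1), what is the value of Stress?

do(Recall=1) replaces the equation Recall = 2Stress + 5 with the constant Recall = 1.
Stress is not downstream of the intervention, so its value is determined by the original equations.
Stress = |Sleep - Study|  [with Sleep=0, Study=1]  = 1

1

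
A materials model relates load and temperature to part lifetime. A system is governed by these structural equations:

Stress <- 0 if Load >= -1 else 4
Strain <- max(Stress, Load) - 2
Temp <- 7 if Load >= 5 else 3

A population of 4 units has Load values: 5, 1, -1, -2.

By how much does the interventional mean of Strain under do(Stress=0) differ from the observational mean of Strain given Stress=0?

-0.5

Every unit gets Stress=0 under the intervention. Strain values become 3, -1, -2, -2; E[Strain|do(Stress=0)] = -0.5.
Conditioning on Stress=0 selects the 3 unit(s) with Load ∈ {5, 1, -1}. Their Strain values: 3, -1, -2. Mean = 0.
Difference = -0.5 − 0 = -0.5.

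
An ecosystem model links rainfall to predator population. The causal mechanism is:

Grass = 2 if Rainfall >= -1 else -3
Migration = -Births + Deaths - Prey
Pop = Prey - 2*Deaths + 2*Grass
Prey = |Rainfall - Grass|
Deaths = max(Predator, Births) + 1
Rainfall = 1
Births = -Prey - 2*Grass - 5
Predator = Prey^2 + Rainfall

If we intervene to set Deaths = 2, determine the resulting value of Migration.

Intervening sets Deaths = 2 and removes its equation (Deaths = max(Predator, Births) + 1).
Grass = 2 if Rainfall >= -1 else -3  [with Rainfall=1]  = 2
Prey = |Rainfall - Grass|  [with Rainfall=1, Grass=2]  = 1
Births = -Prey - 2*Grass - 5  [with Prey=1, Grass=2]  = -10
Migration = -Births + Deaths - Prey  [with Births=-10, Deaths=2, Prey=1]  = 11

11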